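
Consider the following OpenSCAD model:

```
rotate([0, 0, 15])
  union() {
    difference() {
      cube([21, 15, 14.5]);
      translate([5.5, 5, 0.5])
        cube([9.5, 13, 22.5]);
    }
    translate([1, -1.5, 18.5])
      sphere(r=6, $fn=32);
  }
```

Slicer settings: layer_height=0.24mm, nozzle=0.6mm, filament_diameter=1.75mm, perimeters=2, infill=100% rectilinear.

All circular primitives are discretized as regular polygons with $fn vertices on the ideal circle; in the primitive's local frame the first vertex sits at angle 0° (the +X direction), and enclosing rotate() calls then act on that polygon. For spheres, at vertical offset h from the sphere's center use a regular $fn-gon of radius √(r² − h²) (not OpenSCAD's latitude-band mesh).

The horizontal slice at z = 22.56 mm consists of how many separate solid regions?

1

At z = 22.56 mm: the cube does not reach this height (z outside [0, 14.5]); the cube at (5.5, 5) (footprint 9.5×13) is included at this height; Taking the first minus the rest: the first operand is absent here, so nothing remains; the r=6 sphere at (1, -1.5) contributes a regular 32-gon of circumradius √(6²−4.06²) = 4.418; Taking the union: only the r=6 sphere at (1, -1.5) is present, so the union is just that shape — 1 connected region; (whole slice rotated 15° about Z — lengths, areas and connectivity unchanged). The result has 1 disconnected region.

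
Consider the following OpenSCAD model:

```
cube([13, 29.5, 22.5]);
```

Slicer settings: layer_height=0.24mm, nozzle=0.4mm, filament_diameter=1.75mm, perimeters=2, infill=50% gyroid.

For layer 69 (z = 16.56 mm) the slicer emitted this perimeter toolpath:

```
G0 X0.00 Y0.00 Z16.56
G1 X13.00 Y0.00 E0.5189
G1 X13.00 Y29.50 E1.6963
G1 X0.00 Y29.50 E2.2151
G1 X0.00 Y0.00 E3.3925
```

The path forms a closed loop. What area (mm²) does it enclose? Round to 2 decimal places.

Apply the shoelace formula to the sequence of (X, Y) vertices; enclosed area = 383.50 mm².

383.50 mm²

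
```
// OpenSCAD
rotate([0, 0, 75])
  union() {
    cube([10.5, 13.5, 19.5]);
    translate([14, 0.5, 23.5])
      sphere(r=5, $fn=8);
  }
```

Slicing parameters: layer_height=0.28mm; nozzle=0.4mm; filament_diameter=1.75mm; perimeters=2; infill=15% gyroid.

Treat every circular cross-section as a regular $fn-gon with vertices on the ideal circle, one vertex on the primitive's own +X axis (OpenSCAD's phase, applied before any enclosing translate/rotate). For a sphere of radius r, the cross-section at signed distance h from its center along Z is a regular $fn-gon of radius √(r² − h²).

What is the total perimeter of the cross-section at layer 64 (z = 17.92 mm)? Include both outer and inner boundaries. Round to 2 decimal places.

At z = 17.92 mm: the cube (footprint 10.5×13.5) is included at this height (perimeter 48.00 mm); the sphere at (14, 0.5) is absent (|z−center|=5.580 > r=5); Taking the union: only the 10.5×13.5 cube is present, so the union is just that shape — boundary = 48.00 mm; (rotated 75° about Z; rotation is an isometry so areas/perimeters/island counts are preserved). Overall, the cross-section is a single solid region. Total boundary length (outer) = 48.00 mm.

48.00 mm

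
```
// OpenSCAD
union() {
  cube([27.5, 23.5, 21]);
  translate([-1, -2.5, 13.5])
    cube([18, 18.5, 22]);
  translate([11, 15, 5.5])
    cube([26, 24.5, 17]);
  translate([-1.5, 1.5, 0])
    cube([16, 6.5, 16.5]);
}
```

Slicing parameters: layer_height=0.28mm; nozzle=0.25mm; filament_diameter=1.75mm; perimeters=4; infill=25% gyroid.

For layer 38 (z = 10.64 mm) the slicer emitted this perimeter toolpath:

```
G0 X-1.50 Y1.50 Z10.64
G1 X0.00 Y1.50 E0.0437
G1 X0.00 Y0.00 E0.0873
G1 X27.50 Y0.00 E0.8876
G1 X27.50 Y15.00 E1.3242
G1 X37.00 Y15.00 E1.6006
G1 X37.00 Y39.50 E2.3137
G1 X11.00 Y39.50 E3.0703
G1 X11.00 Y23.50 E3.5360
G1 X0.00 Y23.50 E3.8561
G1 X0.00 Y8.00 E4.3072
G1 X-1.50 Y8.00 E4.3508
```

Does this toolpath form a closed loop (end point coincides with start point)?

Start point (G0): (-1.50, 1.50). End point (last G1): the path does not return to the start — open.

no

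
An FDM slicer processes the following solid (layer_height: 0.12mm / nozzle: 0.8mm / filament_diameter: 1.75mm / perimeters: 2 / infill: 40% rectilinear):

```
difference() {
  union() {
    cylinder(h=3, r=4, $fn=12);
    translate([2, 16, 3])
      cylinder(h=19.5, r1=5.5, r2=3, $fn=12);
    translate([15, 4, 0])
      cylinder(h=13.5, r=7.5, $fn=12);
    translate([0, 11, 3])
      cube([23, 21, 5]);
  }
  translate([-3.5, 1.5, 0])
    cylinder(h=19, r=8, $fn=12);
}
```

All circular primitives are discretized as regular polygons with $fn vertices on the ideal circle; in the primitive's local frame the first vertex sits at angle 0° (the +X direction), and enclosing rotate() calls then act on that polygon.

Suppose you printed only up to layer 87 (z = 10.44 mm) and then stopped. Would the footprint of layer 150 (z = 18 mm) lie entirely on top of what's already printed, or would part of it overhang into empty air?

Compare the two slices. At z = 10.44: the cylinder is absent (z outside [0, 3]); the cone at (2, 16) contributes a regular 12-gon of circumradius 4.546 (interpolated between r1=5.5 and r2=3 at t=0.382) (area = (12/2)·4.546²·sin(360°/12) = 62.00 mm²); the r=7.5 cylinder at (15, 4) gives a regular 12-gon of circumradius 7.5 (constant along its height) (area = (12/2)·7.500²·sin(360°/12) = 168.75 mm²); the cube at (0, 11) does not reach this height (z outside [3, 8]); Taking the union: the 2 present regions are separate (no shared area or edge), so areas and boundary lengths simply add and each stays a separate island — area = 230.75 mm²; the cylinder at (-3.5, 1.5): section is a regular 12-gon, circumradius r=8 (area = (12/2)·8.000²·sin(360°/12) = 192.00 mm²); After the difference (first − rest): starting from that combined region (230.75 mm²), the r=8 cylinder at (-3.5, 1.5) misses the remaining region (no effect) — area = 230.75 mm². At z = 18: the cylinder is absent (z outside [0, 3]); the cone at (2, 16) contributes a regular 12-gon of circumradius 3.577 (interpolated between r1=5.5 and r2=3 at t=0.769) (area = (12/2)·3.577²·sin(360°/12) = 38.38 mm²); the cylinder at (15, 4) is absent (z outside [0, 13.5]); the cube at (0, 11) is not intersected at this z (z outside [3, 8]); Merging all regions: only the cone at (2, 16) is present, so the union is just that shape — area = 38.38 mm²; the r=8 cylinder at (-3.5, 1.5) gives a regular 12-gon of circumradius 8 (constant along its height) (area = (12/2)·8.000²·sin(360°/12) = 192.00 mm²); After the difference (first − rest): starting from the result so far (38.38 mm²), the r=8 cylinder at (-3.5, 1.5) misses the remaining region (no effect) — area = 38.38 mm². Checking containment: the cross-section at z = 18 is a subset of the cross-section at z = 10.44.

entirely on top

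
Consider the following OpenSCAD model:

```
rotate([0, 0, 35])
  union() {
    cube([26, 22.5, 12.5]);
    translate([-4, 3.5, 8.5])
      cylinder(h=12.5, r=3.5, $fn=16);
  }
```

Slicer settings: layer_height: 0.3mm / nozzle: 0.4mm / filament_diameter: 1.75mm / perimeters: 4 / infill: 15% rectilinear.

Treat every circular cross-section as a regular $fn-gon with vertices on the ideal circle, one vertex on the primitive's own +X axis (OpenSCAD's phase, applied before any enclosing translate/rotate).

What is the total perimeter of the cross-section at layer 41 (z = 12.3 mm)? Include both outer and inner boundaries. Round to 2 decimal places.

118.85 mm

At z = 12.3 mm: the 26×22.5 cube contributes its full rectangle (perimeter 97.00 mm); the cylinder at (-4, 3.5): section is a regular 16-gon, circumradius r=3.5 (perimeter = 2·16·3.500·sin(180°/16) = 21.85 mm); Taking the union: the 2 present regions are separate (no shared area or edge), so areas and boundary lengths simply add and each stays a separate island — boundary = 118.85 mm; (whole slice rotated 35° about Z — lengths, areas and connectivity unchanged). Overall, the cross-section has 2 separate islands. Total boundary length (outer) = 118.85 mm.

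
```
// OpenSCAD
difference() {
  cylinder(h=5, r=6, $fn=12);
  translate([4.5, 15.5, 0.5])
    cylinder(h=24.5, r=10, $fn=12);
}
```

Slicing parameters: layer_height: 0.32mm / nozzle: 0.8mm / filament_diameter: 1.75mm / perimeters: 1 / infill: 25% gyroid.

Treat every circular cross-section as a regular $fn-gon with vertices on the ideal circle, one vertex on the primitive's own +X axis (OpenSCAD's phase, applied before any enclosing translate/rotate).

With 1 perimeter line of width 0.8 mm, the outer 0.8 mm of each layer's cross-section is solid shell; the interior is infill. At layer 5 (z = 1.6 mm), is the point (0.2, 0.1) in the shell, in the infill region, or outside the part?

infill

At z = 1.6 mm: the cylinder: section is a regular 12-gon, circumradius r=6; the r=10 cylinder at (4.5, 15.5) contributes a regular 12-gon of circumradius 10; After the difference (first − rest): starting from the r=6 cylinder, the r=10 cylinder at (4.5, 15.5) misses the remaining region (no effect) — 1 connected region. Overall, the cross-section is a single solid region. The nearest boundary edge runs (5.20, 3.00)→(6.00, 0.00); distance from the point to it = 5.58 mm. The point is inside the cross-section and 5.58 mm from the nearest boundary — more than the 0.8 mm shell width (1 × 0.8), so it's in the infill interior.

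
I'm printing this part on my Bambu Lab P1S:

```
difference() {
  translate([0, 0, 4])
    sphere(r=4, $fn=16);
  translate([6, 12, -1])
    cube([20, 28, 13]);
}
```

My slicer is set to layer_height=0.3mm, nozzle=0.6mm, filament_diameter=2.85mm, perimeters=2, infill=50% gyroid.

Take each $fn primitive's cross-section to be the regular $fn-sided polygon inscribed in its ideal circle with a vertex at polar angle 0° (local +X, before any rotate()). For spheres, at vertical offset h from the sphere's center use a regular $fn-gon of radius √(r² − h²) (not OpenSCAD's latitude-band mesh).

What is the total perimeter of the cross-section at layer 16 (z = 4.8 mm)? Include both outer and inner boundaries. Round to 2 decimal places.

At z = 4.8 mm: the r=4 sphere slices to a regular 16-gon of circumradius 3.919 (√(r²−h²) with h=0.8 from center) (perimeter = 2·16·3.919·sin(180°/16) = 24.47 mm); the cube at (6, 12) (footprint 20×28) is included at this height (perimeter 96.00 mm); Subtracting the remaining from the first: starting from the r=4 sphere, the 20×28 cube at (6, 12) misses the remaining region (no effect) — boundary = 24.47 mm. Overall, the cross-section is a single solid region. Total boundary length (outer) = 24.47 mm.

24.47 mm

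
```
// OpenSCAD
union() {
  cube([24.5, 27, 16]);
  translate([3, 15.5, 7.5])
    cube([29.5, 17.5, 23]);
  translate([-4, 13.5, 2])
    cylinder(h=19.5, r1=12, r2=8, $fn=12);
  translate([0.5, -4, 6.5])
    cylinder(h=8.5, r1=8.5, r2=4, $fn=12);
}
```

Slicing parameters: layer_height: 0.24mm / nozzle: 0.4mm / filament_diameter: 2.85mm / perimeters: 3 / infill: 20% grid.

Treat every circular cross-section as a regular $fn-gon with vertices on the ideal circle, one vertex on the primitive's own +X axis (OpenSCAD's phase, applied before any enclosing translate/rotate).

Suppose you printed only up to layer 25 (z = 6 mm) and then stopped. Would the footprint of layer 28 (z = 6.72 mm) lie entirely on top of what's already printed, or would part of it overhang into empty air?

Compare the two slices. At z = 6: the cube is present — its section is the full 24.5×27 rectangle (area 661.50 mm²); the cube at (3, 15.5) is not intersected at this z (z outside [7.5, 30.5]); the cone at (-4, 13.5) contributes a regular 12-gon of circumradius 11.179 (interpolated between r1=12 and r2=8 at t=0.205) (area = (12/2)·11.179²·sin(360°/12) = 374.94 mm²); the cone at (0.5, -4) is not intersected at this z (z outside [6.5, 15]); Taking the union: the regions partially overlap — summed areas 1036.44 mm² minus the doubly-counted overlap 102.32 mm² gives 934.12 mm² — area = 934.12 mm². At z = 6.72: the cube is present — its section is the full 24.5×27 rectangle (area 661.50 mm²); the cube at (3, 15.5) is absent (z outside [7.5, 30.5]); the cone at (-4, 13.5) contributes a regular 12-gon of circumradius 11.032 (interpolated between r1=12 and r2=8 at t=0.242) (area = (12/2)·11.032²·sin(360°/12) = 365.10 mm²); the cone at (0.5, -4) (r1=8.5→r2=4) has section circumradius 8.384 here — a regular 12-gon (area = (12/2)·8.384²·sin(360°/12) = 210.85 mm²); Taking the union: the regions partially overlap — summed areas 1237.45 mm² minus the doubly-counted overlap 124.96 mm² gives 1112.49 mm² — area = 1112.49 mm². Checking containment: at z = 6.72 the cross-section extends beyond the z = 6 cross-section by about 183.82 mm².

part overhangs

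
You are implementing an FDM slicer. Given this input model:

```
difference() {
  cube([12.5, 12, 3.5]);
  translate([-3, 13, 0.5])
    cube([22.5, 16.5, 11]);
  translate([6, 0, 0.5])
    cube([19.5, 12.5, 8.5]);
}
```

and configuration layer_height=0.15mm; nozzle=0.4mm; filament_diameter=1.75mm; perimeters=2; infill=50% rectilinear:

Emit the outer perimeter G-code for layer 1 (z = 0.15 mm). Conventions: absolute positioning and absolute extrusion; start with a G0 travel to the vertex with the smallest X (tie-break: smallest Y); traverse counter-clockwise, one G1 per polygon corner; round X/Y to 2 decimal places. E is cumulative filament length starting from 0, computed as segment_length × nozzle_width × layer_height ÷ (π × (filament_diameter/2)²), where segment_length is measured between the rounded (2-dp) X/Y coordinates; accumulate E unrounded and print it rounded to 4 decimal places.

G0 X0.00 Y0.00 Z0.15
G1 X12.50 Y0.00 E0.3118
G1 X12.50 Y12.00 E0.6112
G1 X0.00 Y12.00 E0.9230
G1 X0.00 Y0.00 E1.2223

At z = 0.15 mm: the 12.5×12 cube contributes its full rectangle; the cube at (-3, 13) is not intersected at this z (z outside [0.5, 11.5]); the cube at (6, 0) does not reach this height (z outside [0.5, 9]); Subtracting the remaining from the first: none of the subtracted shapes is present at this height, so the 12.5×12 cube is unchanged — 1 connected region. The outline is a single polygon with 4 vertices. Extrusion per mm of travel: 0.4 × 0.15 / (π × 0.875²) = 0.024945. Accumulating E over each segment gives final E = 1.2223.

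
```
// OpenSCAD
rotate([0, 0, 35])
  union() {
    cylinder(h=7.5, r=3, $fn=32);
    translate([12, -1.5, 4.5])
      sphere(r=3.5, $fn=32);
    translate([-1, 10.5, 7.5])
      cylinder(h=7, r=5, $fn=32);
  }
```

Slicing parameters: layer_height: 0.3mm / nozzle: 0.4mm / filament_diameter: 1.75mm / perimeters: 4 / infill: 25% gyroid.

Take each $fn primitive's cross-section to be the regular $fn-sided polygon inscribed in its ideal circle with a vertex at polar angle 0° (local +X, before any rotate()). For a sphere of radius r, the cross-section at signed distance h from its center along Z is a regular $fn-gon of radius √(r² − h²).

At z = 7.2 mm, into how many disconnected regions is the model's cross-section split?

2

At z = 7.2 mm: the cylinder: section is a regular 32-gon, circumradius r=3; the r=3.5 sphere at (12, -1.5) contributes a regular 32-gon of circumradius √(3.5²−2.7²) = 2.227; the cylinder at (-1, 10.5) is not intersected at this z (z outside [7.5, 14.5]); Combining (union): the 2 present regions are separate (no shared area or edge), so areas and boundary lengths simply add and each stays a separate island — 2 connected regions; (rotated 35° about Z; rotation is an isometry so areas/perimeters/island counts are preserved). The result has 2 disconnected regions.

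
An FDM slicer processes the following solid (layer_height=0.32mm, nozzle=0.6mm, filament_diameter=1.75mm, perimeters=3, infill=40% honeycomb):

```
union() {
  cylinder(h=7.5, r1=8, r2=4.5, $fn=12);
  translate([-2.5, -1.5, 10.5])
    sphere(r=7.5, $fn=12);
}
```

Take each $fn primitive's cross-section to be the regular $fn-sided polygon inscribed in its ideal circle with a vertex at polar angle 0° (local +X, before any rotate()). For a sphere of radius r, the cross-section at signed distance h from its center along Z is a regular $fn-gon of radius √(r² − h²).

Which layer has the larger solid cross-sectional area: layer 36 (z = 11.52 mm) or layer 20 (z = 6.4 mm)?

layer 36 (z = 11.52 mm)

Layer 36 (z = 11.52): the cone is absent (z outside [0, 7.5]); the r=7.5 sphere at (-2.5, -1.5) slices to a regular 12-gon of circumradius 7.430 (√(r²−h²) with h=1.02 from center) (area = (12/2)·7.430²·sin(360°/12) = 165.63 mm²); Merging all regions: only the r=7.5 sphere at (-2.5, -1.5) is present, so the union is just that shape — area = 165.63 mm². So its area = 165.63 mm². Layer 20 (z = 6.4): the cone: at t=0.853 of its height the radius interpolates to r₁+(r₂−r₁)t = 5.013, giving a regular 12-gon of that circumradius (area = (12/2)·5.013²·sin(360°/12) = 75.40 mm²); the r=7.5 sphere at (-2.5, -1.5) contributes a regular 12-gon of circumradius √(7.5²−4.1²) = 6.280 (area = (12/2)·6.280²·sin(360°/12) = 118.32 mm²); Taking the union: the regions partially overlap — summed areas 193.72 mm² minus the doubly-counted overlap 61.98 mm² gives 131.74 mm² — area = 131.74 mm². So its area = 131.74 mm². Layer 36 is larger (165.63 vs 131.74 mm²).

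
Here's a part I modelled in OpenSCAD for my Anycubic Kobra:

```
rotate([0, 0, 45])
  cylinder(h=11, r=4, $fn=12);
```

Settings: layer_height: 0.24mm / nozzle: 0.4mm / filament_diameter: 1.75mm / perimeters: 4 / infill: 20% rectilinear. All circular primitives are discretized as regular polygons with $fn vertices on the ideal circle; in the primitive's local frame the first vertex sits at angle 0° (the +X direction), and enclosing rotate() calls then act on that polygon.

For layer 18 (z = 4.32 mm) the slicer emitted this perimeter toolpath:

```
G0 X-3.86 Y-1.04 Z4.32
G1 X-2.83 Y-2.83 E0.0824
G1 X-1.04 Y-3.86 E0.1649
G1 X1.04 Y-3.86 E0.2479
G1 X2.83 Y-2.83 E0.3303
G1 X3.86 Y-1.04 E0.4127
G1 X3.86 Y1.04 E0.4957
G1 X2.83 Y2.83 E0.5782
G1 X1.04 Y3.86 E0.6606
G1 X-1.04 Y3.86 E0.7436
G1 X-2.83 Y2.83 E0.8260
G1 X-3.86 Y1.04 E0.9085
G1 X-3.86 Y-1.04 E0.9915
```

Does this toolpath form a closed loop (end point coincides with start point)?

Start point (G0): (-3.86, -1.04). End point (last G1): the path returns to the start — closed.

yes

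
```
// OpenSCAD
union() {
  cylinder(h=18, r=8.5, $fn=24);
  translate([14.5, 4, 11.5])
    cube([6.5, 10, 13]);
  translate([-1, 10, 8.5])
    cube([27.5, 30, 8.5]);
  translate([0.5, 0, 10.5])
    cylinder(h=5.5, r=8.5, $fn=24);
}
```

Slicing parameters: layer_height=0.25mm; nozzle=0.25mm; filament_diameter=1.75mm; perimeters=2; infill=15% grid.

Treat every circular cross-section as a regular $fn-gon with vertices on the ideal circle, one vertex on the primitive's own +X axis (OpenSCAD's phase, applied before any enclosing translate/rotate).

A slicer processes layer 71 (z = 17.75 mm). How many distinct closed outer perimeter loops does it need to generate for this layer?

2

At z = 17.75 mm: the r=8.5 cylinder contributes a regular 24-gon of circumradius 8.5; the cube at (14.5, 4) (footprint 6.5×10) is included at this height; the cube at (-1, 10) is absent (z outside [8.5, 17]); the cylinder at (0.5, 0) is not intersected at this z (z outside [10.5, 16]); Combining (union): the 2 present regions are separate (no shared area or edge), so areas and boundary lengths simply add and each stays a separate island — 2 connected regions. The result has 2 disconnected regions.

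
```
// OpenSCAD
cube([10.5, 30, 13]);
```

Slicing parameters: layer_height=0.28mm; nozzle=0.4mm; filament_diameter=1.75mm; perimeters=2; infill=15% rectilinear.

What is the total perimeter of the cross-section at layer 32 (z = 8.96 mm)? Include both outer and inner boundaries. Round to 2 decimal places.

At z = 8.96 mm: the 10.5×30 cube contributes its full rectangle (perimeter 81.00 mm). Overall, the cross-section is a single solid region. Total boundary length (outer) = 81.00 mm.

81.00 mm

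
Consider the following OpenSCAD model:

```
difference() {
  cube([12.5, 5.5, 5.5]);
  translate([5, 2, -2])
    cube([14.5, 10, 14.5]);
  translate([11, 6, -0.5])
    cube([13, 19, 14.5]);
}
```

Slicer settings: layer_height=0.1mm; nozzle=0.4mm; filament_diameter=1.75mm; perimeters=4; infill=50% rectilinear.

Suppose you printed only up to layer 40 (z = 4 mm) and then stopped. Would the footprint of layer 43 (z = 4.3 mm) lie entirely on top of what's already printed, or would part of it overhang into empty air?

entirely on top

Compare the two slices. At z = 4: the cube (footprint 12.5×5.5) is included at this height (area 68.75 mm²); the cube at (5, 2) is present — its section is the full 14.5×10 rectangle (area 145.00 mm²); the cube at (11, 6) is present — its section is the full 13×19 rectangle (area 247.00 mm²); Subtracting the remaining from the first: starting from the 12.5×5.5 cube (68.75 mm²), the 14.5×10 cube at (5, 2) partially overlaps it — only the 26.25 mm² overlap (of its 145.00 mm²) is removed, clipping the outline; the 13×19 cube at (11, 6) misses the remaining region (no effect) — area = 42.50 mm². At z = 4.3: the cube (footprint 12.5×5.5) is included at this height (area 68.75 mm²); the cube at (5, 2) (footprint 14.5×10) is included at this height (area 145.00 mm²); the 13×19 cube at (11, 6) contributes its full rectangle (area 247.00 mm²); Taking the first minus the rest: starting from the 12.5×5.5 cube (68.75 mm²), the 14.5×10 cube at (5, 2) partially overlaps it — only the 26.25 mm² overlap (of its 145.00 mm²) is removed, clipping the outline; the 13×19 cube at (11, 6) misses the remaining region (no effect) — area = 42.50 mm². Checking containment: the cross-section at z = 4.3 is a subset of the cross-section at z = 4.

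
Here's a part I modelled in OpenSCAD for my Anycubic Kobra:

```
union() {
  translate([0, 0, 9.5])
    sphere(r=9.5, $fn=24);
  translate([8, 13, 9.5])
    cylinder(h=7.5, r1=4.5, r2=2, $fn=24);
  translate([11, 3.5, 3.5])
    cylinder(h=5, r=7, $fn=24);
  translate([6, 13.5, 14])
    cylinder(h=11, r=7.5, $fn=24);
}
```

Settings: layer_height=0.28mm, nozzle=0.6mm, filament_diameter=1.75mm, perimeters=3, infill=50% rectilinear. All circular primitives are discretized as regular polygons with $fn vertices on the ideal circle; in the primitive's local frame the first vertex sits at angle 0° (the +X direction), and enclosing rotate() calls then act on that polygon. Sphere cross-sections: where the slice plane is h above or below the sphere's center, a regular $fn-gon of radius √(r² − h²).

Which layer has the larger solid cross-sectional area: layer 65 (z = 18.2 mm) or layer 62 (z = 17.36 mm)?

layer 62 (z = 17.36 mm)

Layer 65 (z = 18.2): the sphere: section is a regular 24-gon, circumradius = √(r²−h²) = √(9.5²−8.7²) = 3.816 (area = (24/2)·3.816²·sin(360°/24) = 45.22 mm²); the cone at (8, 13) is absent (z outside [9.5, 17]); the cylinder at (11, 3.5) does not reach this height (z outside [3.5, 8.5]); the cylinder at (6, 13.5): section is a regular 24-gon, circumradius r=7.5 (area = (24/2)·7.500²·sin(360°/24) = 174.70 mm²); Taking the union: the 2 present regions are separate (no shared area or edge), so areas and boundary lengths simply add and each stays a separate island — area = 219.92 mm². So its area = 219.92 mm². Layer 62 (z = 17.36): the r=9.5 sphere contributes a regular 24-gon of circumradius √(9.5²−7.86²) = 5.336 (area = (24/2)·5.336²·sin(360°/24) = 88.42 mm²); the cone at (8, 13) is not intersected at this z (z outside [9.5, 17]); the cylinder at (11, 3.5) is not intersected at this z (z outside [3.5, 8.5]); the r=7.5 cylinder at (6, 13.5) contributes a regular 24-gon of circumradius 7.5 (area = (24/2)·7.500²·sin(360°/24) = 174.70 mm²); Combining (union): the 2 present regions are separate (no shared area or edge), so areas and boundary lengths simply add and each stays a separate island — area = 263.13 mm². So its area = 263.13 mm². Layer 62 is larger (263.13 vs 219.92 mm²).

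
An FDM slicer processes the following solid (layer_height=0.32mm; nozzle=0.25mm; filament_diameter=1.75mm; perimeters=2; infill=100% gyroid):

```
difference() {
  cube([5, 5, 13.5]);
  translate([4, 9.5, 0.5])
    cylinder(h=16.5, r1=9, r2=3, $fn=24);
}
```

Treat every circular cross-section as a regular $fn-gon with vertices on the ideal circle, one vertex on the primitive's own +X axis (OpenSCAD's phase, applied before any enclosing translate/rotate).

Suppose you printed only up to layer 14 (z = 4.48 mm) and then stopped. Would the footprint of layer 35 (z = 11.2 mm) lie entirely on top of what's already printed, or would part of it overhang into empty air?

Compare the two slices. At z = 4.48: the cube is present — its section is the full 5×5 rectangle (area 25.00 mm²); the cone at (4, 9.5) (r1=9→r2=3) has section circumradius 7.553 here — a regular 24-gon (area = (24/2)·7.553²·sin(360°/24) = 177.17 mm²); Taking the first minus the rest: starting from the 5×5 cube (25.00 mm²), the cone at (4, 9.5) partially overlaps it — only the 13.54 mm² overlap (of its 177.17 mm²) is removed, clipping the outline — area = 11.46 mm². At z = 11.2: the cube is present — its section is the full 5×5 rectangle (area 25.00 mm²); the cone at (4, 9.5) (r1=9→r2=3) has section circumradius 5.109 here — a regular 24-gon (area = (24/2)·5.109²·sin(360°/24) = 81.07 mm²); Taking the first minus the rest: starting from the 5×5 cube (25.00 mm²), the cone at (4, 9.5) partially overlaps it — only the 1.46 mm² overlap (of its 81.07 mm²) is removed, clipping the outline — area = 23.54 mm². Checking containment: at z = 11.2 the cross-section extends beyond the z = 4.48 cross-section by about 12.08 mm².

part overhangs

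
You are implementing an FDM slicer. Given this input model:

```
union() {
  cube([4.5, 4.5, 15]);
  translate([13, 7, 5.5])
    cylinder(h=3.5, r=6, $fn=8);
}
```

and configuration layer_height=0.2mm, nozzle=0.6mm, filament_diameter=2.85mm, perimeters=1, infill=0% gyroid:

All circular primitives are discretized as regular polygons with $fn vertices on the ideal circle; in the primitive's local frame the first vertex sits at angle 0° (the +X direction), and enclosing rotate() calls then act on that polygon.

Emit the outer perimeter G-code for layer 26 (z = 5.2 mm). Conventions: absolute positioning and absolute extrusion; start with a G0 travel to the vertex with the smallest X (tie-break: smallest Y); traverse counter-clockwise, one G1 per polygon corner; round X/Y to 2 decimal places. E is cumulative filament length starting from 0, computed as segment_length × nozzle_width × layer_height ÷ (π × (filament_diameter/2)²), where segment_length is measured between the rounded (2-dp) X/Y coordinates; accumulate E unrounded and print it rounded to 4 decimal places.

At z = 5.2 mm: the 4.5×4.5 cube contributes its full rectangle; the cylinder at (13, 7) is not intersected at this z (z outside [5.5, 9]); Combining (union): only the 4.5×4.5 cube is present, so the union is just that shape — 1 connected region. The outline is a single polygon with 4 vertices. Extrusion per mm of travel: 0.6 × 0.2 / (π × 1.425²) = 0.018811. Accumulating E over each segment gives final E = 0.3386.

G0 X0.00 Y0.00 Z5.20
G1 X4.50 Y0.00 E0.0846
G1 X4.50 Y4.50 E0.1693
G1 X0.00 Y4.50 E0.2539
G1 X0.00 Y0.00 E0.3386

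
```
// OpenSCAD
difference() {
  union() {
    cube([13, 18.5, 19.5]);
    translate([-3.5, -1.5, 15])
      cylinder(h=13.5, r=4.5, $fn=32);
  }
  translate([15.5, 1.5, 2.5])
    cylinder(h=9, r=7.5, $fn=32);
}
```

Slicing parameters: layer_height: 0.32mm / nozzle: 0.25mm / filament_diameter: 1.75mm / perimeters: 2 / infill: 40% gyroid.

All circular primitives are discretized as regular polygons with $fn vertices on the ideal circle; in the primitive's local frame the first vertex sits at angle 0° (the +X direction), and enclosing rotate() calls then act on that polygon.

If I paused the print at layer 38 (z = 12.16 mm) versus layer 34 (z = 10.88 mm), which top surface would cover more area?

layer 38 (z = 12.16 mm)

Layer 38 (z = 12.16): the 13×18.5 cube contributes its full rectangle (area 240.50 mm²); the cylinder at (-3.5, -1.5) is absent (z outside [15, 28.5]); Taking the union: only the 13×18.5 cube is present, so the union is just that shape — area = 240.50 mm²; the cylinder at (15.5, 1.5) is absent (z outside [2.5, 11.5]); Taking the first minus the rest: none of the subtracted shapes is present at this height, so that combined region is unchanged — area = 240.50 mm². So its area = 240.50 mm². Layer 34 (z = 10.88): the 13×18.5 cube contributes its full rectangle (area 240.50 mm²); the cylinder at (-3.5, -1.5) is not intersected at this z (z outside [15, 28.5]); Merging all regions: only the 13×18.5 cube is present, so the union is just that shape — area = 240.50 mm²; the r=7.5 cylinder at (15.5, 1.5) contributes a regular 32-gon of circumradius 7.5 (area = (32/2)·7.500²·sin(360°/32) = 175.58 mm²); Taking the first minus the rest: starting from that combined region (240.50 mm²), the r=7.5 cylinder at (15.5, 1.5) partially overlaps it — only the 32.95 mm² overlap (of its 175.58 mm²) is removed, clipping the outline — area = 207.55 mm². So its area = 207.55 mm². Layer 38 is larger (240.50 vs 207.55 mm²).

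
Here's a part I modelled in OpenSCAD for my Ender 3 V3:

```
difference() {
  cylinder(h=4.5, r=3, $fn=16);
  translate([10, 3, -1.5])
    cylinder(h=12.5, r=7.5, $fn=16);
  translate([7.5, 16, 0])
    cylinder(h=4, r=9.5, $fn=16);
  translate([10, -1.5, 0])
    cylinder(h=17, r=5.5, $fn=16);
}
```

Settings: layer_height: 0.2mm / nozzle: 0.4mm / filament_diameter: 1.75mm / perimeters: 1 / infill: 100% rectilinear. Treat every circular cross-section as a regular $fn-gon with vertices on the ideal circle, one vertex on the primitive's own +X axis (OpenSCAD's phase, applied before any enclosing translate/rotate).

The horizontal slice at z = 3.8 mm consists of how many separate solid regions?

1

At z = 3.8 mm: the r=3 cylinder gives a regular 16-gon of circumradius 3 (constant along its height); the cylinder at (10, 3): section is a regular 16-gon, circumradius r=7.5; the r=9.5 cylinder at (7.5, 16) contributes a regular 16-gon of circumradius 9.5; the r=5.5 cylinder at (10, -1.5) gives a regular 16-gon of circumradius 5.5 (constant along its height); After the difference (first − rest): starting from the r=3 cylinder, the r=7.5 cylinder at (10, 3) misses the remaining region (no effect); the r=9.5 cylinder at (7.5, 16) misses the remaining region (no effect); the r=5.5 cylinder at (10, -1.5) misses the remaining region (no effect) — 1 connected region. The result has 1 disconnected region.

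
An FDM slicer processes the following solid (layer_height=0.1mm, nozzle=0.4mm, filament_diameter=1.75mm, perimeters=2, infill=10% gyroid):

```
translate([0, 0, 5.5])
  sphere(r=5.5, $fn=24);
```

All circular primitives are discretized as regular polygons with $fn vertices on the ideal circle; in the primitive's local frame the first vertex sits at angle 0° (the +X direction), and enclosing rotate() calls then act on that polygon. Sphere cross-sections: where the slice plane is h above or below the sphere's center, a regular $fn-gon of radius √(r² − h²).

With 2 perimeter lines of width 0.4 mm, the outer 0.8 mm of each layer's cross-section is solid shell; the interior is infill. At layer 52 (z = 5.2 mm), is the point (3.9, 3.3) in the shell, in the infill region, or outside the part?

At z = 5.2 mm: the r=5.5 sphere slices to a regular 24-gon of circumradius 5.492 (√(r²−h²) with h=0.3 from center). Overall, the cross-section is a single solid region. The nearest boundary edge runs (4.76, 2.75)→(3.88, 3.88); distance from the point to it = 0.34 mm. The point is inside the cross-section, 0.34 mm from the nearest boundary — within the 0.8 mm shell band (2 × 0.4).

shell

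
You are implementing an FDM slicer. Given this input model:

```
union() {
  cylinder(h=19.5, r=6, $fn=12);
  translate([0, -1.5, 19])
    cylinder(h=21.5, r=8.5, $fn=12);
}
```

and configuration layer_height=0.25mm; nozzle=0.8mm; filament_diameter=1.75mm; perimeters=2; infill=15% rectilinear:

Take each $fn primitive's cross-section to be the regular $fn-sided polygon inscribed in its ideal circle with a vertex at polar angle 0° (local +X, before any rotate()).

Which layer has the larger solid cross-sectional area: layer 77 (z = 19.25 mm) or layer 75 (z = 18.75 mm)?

layer 77 (z = 19.25 mm)

Layer 77 (z = 19.25): the r=6 cylinder gives a regular 12-gon of circumradius 6 (constant along its height) (area = (12/2)·6.000²·sin(360°/12) = 108.00 mm²); the r=8.5 cylinder at (0, -1.5) gives a regular 12-gon of circumradius 8.5 (constant along its height) (area = (12/2)·8.500²·sin(360°/12) = 216.75 mm²); Combining (union): the r=6 cylinder lies entirely inside the r=8.5 cylinder at (0, -1.5), so the union is just the r=8.5 cylinder at (0, -1.5) — area = 216.75 mm². So its area = 216.75 mm². Layer 75 (z = 18.75): the r=6 cylinder gives a regular 12-gon of circumradius 6 (constant along its height) (area = (12/2)·6.000²·sin(360°/12) = 108.00 mm²); the cylinder at (0, -1.5) is not intersected at this z (z outside [19, 40.5]); Merging all regions: only the r=6 cylinder is present, so the union is just that shape — area = 108.00 mm². So its area = 108.00 mm². Layer 77 is larger (216.75 vs 108.00 mm²).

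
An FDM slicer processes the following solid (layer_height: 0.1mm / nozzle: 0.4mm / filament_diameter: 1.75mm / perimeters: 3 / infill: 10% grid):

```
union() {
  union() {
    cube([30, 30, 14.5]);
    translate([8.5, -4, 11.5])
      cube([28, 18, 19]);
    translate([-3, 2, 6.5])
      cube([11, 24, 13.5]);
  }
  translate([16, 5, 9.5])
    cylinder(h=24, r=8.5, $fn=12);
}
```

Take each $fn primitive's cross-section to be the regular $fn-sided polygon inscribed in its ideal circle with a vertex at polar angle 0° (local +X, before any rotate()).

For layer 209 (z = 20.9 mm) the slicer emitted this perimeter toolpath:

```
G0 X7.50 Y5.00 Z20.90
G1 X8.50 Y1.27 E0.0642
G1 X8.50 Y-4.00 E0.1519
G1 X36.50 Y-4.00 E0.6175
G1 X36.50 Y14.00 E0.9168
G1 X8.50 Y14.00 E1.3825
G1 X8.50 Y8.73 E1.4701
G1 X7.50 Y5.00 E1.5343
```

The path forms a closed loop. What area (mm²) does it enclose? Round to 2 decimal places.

Apply the shoelace formula to the sequence of (X, Y) vertices; enclosed area = 507.73 mm².

507.73 mm²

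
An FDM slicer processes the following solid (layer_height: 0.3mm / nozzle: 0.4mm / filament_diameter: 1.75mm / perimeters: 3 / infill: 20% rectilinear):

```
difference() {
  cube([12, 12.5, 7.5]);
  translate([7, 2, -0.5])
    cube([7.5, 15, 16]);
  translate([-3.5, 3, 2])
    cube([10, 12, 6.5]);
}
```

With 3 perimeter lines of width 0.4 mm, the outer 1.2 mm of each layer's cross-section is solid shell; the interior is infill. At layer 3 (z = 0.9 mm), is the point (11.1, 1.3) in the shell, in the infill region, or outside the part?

At z = 0.9 mm: the 12×12.5 cube contributes its full rectangle; the cube at (7, 2) (footprint 7.5×15) is included at this height; the cube at (-3.5, 3) is not intersected at this z (z outside [2, 8.5]); Taking the first minus the rest: starting from the 12×12.5 cube, the 7.5×15 cube at (7, 2) partially overlaps it — only the 52.50 mm² overlap (of its 112.50 mm²) is removed, clipping the outline — 1 connected region. Overall, the cross-section is a single solid region. The nearest boundary edge runs (7.00, 2.00)→(12.00, 2.00); distance from the point to it = 0.70 mm. The point is inside the cross-section, 0.70 mm from the nearest boundary — within the 1.2 mm shell band (3 × 0.4).

shell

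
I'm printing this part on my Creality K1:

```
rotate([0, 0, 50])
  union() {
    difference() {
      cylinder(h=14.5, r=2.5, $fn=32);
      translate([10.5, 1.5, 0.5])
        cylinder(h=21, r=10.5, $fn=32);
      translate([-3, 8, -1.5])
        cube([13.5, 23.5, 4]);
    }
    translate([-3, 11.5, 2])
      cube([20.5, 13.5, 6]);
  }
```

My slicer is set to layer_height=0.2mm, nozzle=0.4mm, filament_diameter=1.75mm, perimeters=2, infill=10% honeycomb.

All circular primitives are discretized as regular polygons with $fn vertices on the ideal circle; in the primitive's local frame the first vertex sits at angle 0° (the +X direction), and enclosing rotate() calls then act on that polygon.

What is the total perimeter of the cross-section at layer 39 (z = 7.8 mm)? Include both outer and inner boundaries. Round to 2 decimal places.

81.67 mm

At z = 7.8 mm: the cylinder: section is a regular 32-gon, circumradius r=2.5 (perimeter = 2·32·2.500·sin(180°/32) = 15.68 mm); the r=10.5 cylinder at (10.5, 1.5) contributes a regular 32-gon of circumradius 10.5 (perimeter = 2·32·10.500·sin(180°/32) = 65.87 mm); the cube at (-3, 8) is absent (z outside [-1.5, 2.5]); Subtracting the remaining from the first: starting from the r=2.5 cylinder, the r=10.5 cylinder at (10.5, 1.5) partially overlaps it — only the 8.57 mm² overlap (of its 344.14 mm²) is removed, clipping the outline — boundary = 13.67 mm; the cube at (-3, 11.5) (footprint 20.5×13.5) is included at this height (perimeter 68.00 mm); Combining (union): the 2 present regions are separate (no shared area or edge), so areas and boundary lengths simply add and each stays a separate island — boundary = 81.67 mm; (rotated 50° about Z; rotation is an isometry so areas/perimeters/island counts are preserved). Overall, the cross-section has 2 separate islands. Total boundary length (outer) = 81.67 mm.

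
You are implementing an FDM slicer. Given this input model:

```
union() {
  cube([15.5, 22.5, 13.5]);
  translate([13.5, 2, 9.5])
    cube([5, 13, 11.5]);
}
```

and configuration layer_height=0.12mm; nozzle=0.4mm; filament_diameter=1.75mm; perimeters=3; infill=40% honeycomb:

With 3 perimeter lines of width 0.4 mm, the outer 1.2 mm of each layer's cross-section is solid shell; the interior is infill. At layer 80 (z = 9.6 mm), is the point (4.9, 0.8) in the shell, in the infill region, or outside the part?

At z = 9.6 mm: the 15.5×22.5 cube contributes its full rectangle; the cube at (13.5, 2) is present — its section is the full 5×13 rectangle; Taking the union: the regions partially overlap (shared area 26.00 mm²), so overlapping operands fuse into one piece — 1 connected region. Overall, the cross-section is a single solid region. The nearest boundary edge runs (15.50, 0.00)→(0.00, 0.00); distance from the point to it = 0.80 mm. The point is inside the cross-section, 0.80 mm from the nearest boundary — within the 1.2 mm shell band (3 × 0.4).

shell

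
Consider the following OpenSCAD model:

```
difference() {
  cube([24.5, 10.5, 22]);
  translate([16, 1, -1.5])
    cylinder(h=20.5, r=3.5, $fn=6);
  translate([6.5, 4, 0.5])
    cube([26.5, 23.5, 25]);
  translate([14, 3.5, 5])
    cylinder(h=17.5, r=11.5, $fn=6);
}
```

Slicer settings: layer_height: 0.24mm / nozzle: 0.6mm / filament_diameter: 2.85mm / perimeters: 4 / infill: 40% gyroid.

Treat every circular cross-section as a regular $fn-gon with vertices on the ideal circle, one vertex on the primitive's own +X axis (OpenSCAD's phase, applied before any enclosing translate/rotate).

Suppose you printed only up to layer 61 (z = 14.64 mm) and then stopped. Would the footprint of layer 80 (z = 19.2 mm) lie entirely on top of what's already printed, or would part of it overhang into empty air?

entirely on top

Compare the two slices. At z = 14.64: the cube is present — its section is the full 24.5×10.5 rectangle (area 257.25 mm²); the r=3.5 cylinder at (16, 1) gives a regular 6-gon of circumradius 3.5 (constant along its height) (area = (6/2)·3.500²·sin(360°/6) = 31.83 mm²); the cube at (6.5, 4) (footprint 26.5×23.5) is included at this height (area 622.75 mm²); the r=11.5 cylinder at (14, 3.5) gives a regular 6-gon of circumradius 11.5 (constant along its height) (area = (6/2)·11.500²·sin(360°/6) = 343.60 mm²); Taking the first minus the rest: starting from the 24.5×10.5 cube (257.25 mm²), the r=3.5 cylinder at (16, 1) partially overlaps it — only the 22.34 mm² overlap (of its 31.83 mm²) is removed, clipping the outline; the 26.5×23.5 cube at (6.5, 4) partially overlaps it — only the 116.89 mm² overlap (of its 622.75 mm²) is removed, clipping the outline; the r=11.5 cylinder at (14, 3.5) partially overlaps it — only the 73.19 mm² overlap (of its 343.60 mm²) is removed, clipping the outline — area = 44.83 mm². At z = 19.2: the cube (footprint 24.5×10.5) is included at this height (area 257.25 mm²); the cylinder at (16, 1) is not intersected at this z (z outside [-1.5, 19]); the cube at (6.5, 4) is present — its section is the full 26.5×23.5 rectangle (area 622.75 mm²); the r=11.5 cylinder at (14, 3.5) gives a regular 6-gon of circumradius 11.5 (constant along its height) (area = (6/2)·11.500²·sin(360°/6) = 343.60 mm²); Subtracting the remaining from the first: starting from the 24.5×10.5 cube (257.25 mm²), the 26.5×23.5 cube at (6.5, 4) partially overlaps it — only the 117.00 mm² overlap (of its 622.75 mm²) is removed, clipping the outline; the r=11.5 cylinder at (14, 3.5) partially overlaps it — only the 95.42 mm² overlap (of its 343.60 mm²) is removed, clipping the outline — area = 44.83 mm². Checking containment: the cross-section at z = 19.2 is a subset of the cross-section at z = 14.64.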